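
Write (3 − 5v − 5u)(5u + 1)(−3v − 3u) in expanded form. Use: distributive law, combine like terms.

−15uv − 30u^2 − 9v − 9u + 75uv^2 + 150u^2v + 15v^2 + 75u^3

(3 − 5v − 5u)(5u + 1)(−3v − 3u)
= (15u + 3 − 25uv − 5v − 25u^2 − 5u)(−3v − 3u)    [distributive law]
= (10u + 3 − 25uv − 5v − 25u^2)(−3v − 3u)    [combine like terms]
= −30uv − 30u^2 − 9v − 9u + 75uv^2 + 75u^2v + 15v^2 + 15uv + 75u^2v + 75u^3    [distributive law]
= −15uv − 30u^2 − 9v − 9u + 75uv^2 + 150u^2v + 15v^2 + 75u^3    [combine like terms]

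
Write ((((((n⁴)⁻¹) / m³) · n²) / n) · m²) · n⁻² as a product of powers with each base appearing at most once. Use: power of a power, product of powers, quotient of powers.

m⁻¹n⁻⁵

((((((n⁴)⁻¹) / m³) · n²) / n) · m²) · n⁻²
= ((((n⁻⁴ / m³) · n²) / n) · m²) · n⁻²    [power of a power]
= m⁻¹n⁻⁵    [quotient of powers; product of powers]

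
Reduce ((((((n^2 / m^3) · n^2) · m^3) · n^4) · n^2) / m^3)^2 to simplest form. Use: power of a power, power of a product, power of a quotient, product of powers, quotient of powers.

m^(-6)·n^20

((((((n^2 / m^3) · n^2) · m^3) · n^4) · n^2) / m^3)^2
= ((((((n^2 / m^3) · n^2) · m^3) · n^4) · n^2)^2) / ((m^3)^2)    [power of a quotient]
= ((((((n^2 / m^3) · n^2) · m^3) · n^4)^2) · ((n^2)^2)) / ((m^3)^2)    [power of a product]
= ((((((n^2 / m^3) · n^2) · m^3)^2) · ((n^4)^2)) · ((n^2)^2)) / ((m^3)^2)    [power of a product]
= ((((((n^2 / m^3) · n^2)^2) · ((m^3)^2)) · ((n^4)^2)) · ((n^2)^2)) / ((m^3)^2)    [power of a product]
= ((((((n^2 / m^3)^2) · ((n^2)^2)) · ((m^3)^2)) · ((n^4)^2)) · ((n^2)^2)) / ((m^3)^2)    [power of a product]
= (((((((n^2)^2) / ((m^3)^2)) · ((n^2)^2)) · ((m^3)^2)) · ((n^4)^2)) · ((n^2)^2)) / ((m^3)^2)    [power of a quotient]
= (((((n^4 / ((m^3)^2)) · ((n^2)^2)) · ((m^3)^2)) · ((n^4)^2)) · ((n^2)^2)) / ((m^3)^2)    [power of a power]
= (((((n^4 / m^6) · ((n^2)^2)) · ((m^3)^2)) · ((n^4)^2)) · ((n^2)^2)) / ((m^3)^2)    [power of a power]
= (((((n^4 / m^6) · n^4) · ((m^3)^2)) · ((n^4)^2)) · ((n^2)^2)) / ((m^3)^2)    [power of a power]
= (((((n^4 / m^6) · n^4) · m^6) · ((n^4)^2)) · ((n^2)^2)) / ((m^3)^2)    [power of a power]
= (((((n^4 / m^6) · n^4) · m^6) · n^8) · ((n^2)^2)) / ((m^3)^2)    [power of a power]
= (((((n^4 / m^6) · n^4) · m^6) · n^8) · n^4) / ((m^3)^2)    [power of a power]
= (((((n^4 / m^6) · n^4) · m^6) · n^8) · n^4) / m^6    [power of a power]
= m^(-6)·n^20    [quotient of powers; product of powers]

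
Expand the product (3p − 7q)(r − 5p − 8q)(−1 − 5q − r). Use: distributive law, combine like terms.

−3pr − 26pqr − 3pr^2 + 15p^2 + 75p^2q + 15p^2r − 11pq − 55pq^2 + 7qr − 21q^2r + 7qr^2 − 56q^2 − 280q^3

(3p − 7q)(r − 5p − 8q)(−1 − 5q − r)
= (3pr − 15p^2 − 24pq − 7qr + 35pq + 56q^2)(−1 − 5q − r)    [distributive law]
= (3pr − 15p^2 + 11pq − 7qr + 56q^2)(−1 − 5q − r)    [combine like terms]
= −3pr − 15pqr − 3pr^2 + 15p^2 + 75p^2q + 15p^2r − 11pq − 55pq^2 − 11pqr + 7qr + 35q^2r + 7qr^2 − 56q^2 − 280q^3 − 56q^2r    [distributive law]
= −3pr − 26pqr − 3pr^2 + 15p^2 + 75p^2q + 15p^2r − 11pq − 55pq^2 + 7qr − 21q^2r + 7qr^2 − 56q^2 − 280q^3    [combine like terms]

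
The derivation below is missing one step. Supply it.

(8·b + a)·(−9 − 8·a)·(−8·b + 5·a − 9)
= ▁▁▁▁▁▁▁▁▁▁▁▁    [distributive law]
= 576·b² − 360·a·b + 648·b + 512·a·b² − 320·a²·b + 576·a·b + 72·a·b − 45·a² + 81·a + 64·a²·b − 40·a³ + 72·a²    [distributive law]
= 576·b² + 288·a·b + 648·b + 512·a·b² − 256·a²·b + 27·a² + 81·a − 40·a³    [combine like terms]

After distributive law, the bracketed line is:

(−72·b − 64·a·b − 9·a − 8·a²)·(−8·b + 5·a − 9)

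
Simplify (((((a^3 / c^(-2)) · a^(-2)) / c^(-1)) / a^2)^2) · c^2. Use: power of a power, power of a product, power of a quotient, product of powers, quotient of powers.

(((((a^3 / c^(-2)) · a^(-2)) / c^(-1)) / a^2)^2) · c^2
= (((((a^3 / c^(-2)) · a^(-2)) / c^(-1))^2) / ((a^2)^2)) · c^2    [power of a quotient]
= (((((a^3 / c^(-2)) · a^(-2))^2) / ((c^(-1))^2)) / ((a^2)^2)) · c^2    [power of a quotient]
= (((((a^3 / c^(-2))^2) · ((a^(-2))^2)) / ((c^(-1))^2)) / ((a^2)^2)) · c^2    [power of a product]
= ((((((a^3)^2) / ((c^(-2))^2)) · ((a^(-2))^2)) / ((c^(-1))^2)) / ((a^2)^2)) · c^2    [power of a quotient]
= ((((a^6 / ((c^(-2))^2)) · ((a^(-2))^2)) / ((c^(-1))^2)) / ((a^2)^2)) · c^2    [power of a power]
= ((((a^6 / c^(-4)) · ((a^(-2))^2)) / ((c^(-1))^2)) / ((a^2)^2)) · c^2    [power of a power]
= ((((a^6 / c^(-4)) · a^(-4)) / ((c^(-1))^2)) / ((a^2)^2)) · c^2    [power of a power]
= ((((a^6 / c^(-4)) · a^(-4)) / c^(-2)) / ((a^2)^2)) · c^2    [power of a power]
= ((((a^6 / c^(-4)) · a^(-4)) / c^(-2)) / a^4) · c^2    [power of a power]
= a^(-2)c^8    [quotient of powers; product of powers]

a^(-2)c^8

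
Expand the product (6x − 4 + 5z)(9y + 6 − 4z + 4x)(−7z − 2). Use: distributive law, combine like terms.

−378xyz − 108xy − 132xz − 40x + 28xz^2 − 168x^2z − 48x^2 + 162yz + 72y + 76z + 48 − 282z^2 − 315yz^2 + 140z^3

(6x − 4 + 5z)(9y + 6 − 4z + 4x)(−7z − 2)
= (54xy + 36x − 24xz + 24x^2 − 36y − 24 + 16z − 16x + 45yz + 30z − 20z^2 + 20xz)(−7z − 2)    [distributive law]
= (54xy + 20x − 4xz + 24x^2 − 36y − 24 + 46z + 45yz − 20z^2)(−7z − 2)    [combine like terms]
= −378xyz − 108xy − 140xz − 40x + 28xz^2 + 8xz − 168x^2z − 48x^2 + 252yz + 72y + 168z + 48 − 322z^2 − 92z − 315yz^2 − 90yz + 140z^3 + 40z^2    [distributive law]
= −378xyz − 108xy − 132xz − 40x + 28xz^2 − 168x^2z − 48x^2 + 162yz + 72y + 76z + 48 − 282z^2 − 315yz^2 + 140z^3    [combine like terms]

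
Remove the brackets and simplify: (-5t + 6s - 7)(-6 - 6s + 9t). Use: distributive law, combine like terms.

(-5t + 6s - 7)(-6 - 6s + 9t)
= 30t + 30st - 45t^2 - 36s - 36s^2 + 54st + 42 + 42s - 63t    [distributive law]
= -33t + 84st - 45t^2 + 6s - 36s^2 + 42    [combine like terms]

-33t + 84st - 45t^2 + 6s - 36s^2 + 42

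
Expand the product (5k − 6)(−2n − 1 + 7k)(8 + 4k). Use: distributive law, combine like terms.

−32kn − 40k^2n − 352k + 92k^2 + 140k^3 + 96n + 48

(5k − 6)(−2n − 1 + 7k)(8 + 4k)
= (−10kn − 5k + 35k^2 + 12n + 6 − 42k)(8 + 4k)    [distributive law]
= (−10kn − 47k + 35k^2 + 12n + 6)(8 + 4k)    [combine like terms]
= −80kn − 40k^2n − 376k − 188k^2 + 280k^2 + 140k^3 + 96n + 48kn + 48 + 24k    [distributive law]
= −32kn − 40k^2n − 352k + 92k^2 + 140k^3 + 96n + 48    [combine like terms]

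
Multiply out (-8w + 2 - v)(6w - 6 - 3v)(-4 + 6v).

(-8w + 2 - v)(6w - 6 - 3v)(-4 + 6v)
= (-48w² + 48w + 24vw + 12w - 12 - 6v - 6vw + 6v + 3v²)(-4 + 6v)    [distributive law]
= (-48w² + 60w + 18vw - 12 + 3v²)(-4 + 6v)    [combine like terms]
= 192w² - 288vw² - 240w + 360vw - 72vw + 108v²w + 48 - 72v - 12v² + 18v³    [distributive law]
= 192w² - 288vw² - 240w + 288vw + 108v²w + 48 - 72v - 12v² + 18v³    [combine like terms]

192w² - 288vw² - 240w + 288vw + 108v²w + 48 - 72v - 12v² + 18v³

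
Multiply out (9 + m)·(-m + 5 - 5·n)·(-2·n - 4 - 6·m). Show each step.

(9 + m)·(-m + 5 - 5·n)·(-2·n - 4 - 6·m)
= (-9·m + 45 - 45·n - m^2 + 5·m - 5·m·n)·(-2·n - 4 - 6·m)    [distributive law]
= (-4·m + 45 - 45·n - m^2 - 5·m·n)·(-2·n - 4 - 6·m)    [combine like terms]
= 8·m·n + 16·m + 24·m^2 - 90·n - 180 - 270·m + 90·n^2 + 180·n + 270·m·n + 2·m^2·n + 4·m^2 + 6·m^3 + 10·m·n^2 + 20·m·n + 30·m^2·n    [distributive law]
= 298·m·n - 254·m + 28·m^2 + 90·n - 180 + 90·n^2 + 32·m^2·n + 6·m^3 + 10·m·n^2    [combine like terms]

298·m·n - 254·m + 28·m^2 + 90·n - 180 + 90·n^2 + 32·m^2·n + 6·m^3 + 10·m·n^2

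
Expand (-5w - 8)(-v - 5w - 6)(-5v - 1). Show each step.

-25v^2w - 355vw - 125vw^2 - 25w^2 - 70w - 40v^2 - 248v - 48

(-5w - 8)(-v - 5w - 6)(-5v - 1)
= (5vw + 25w^2 + 30w + 8v + 40w + 48)(-5v - 1)    [distributive law]
= (5vw + 25w^2 + 70w + 8v + 48)(-5v - 1)    [combine like terms]
= -25v^2w - 5vw - 125vw^2 - 25w^2 - 350vw - 70w - 40v^2 - 8v - 240v - 48    [distributive law]
= -25v^2w - 355vw - 125vw^2 - 25w^2 - 70w - 40v^2 - 248v - 48    [combine like terms]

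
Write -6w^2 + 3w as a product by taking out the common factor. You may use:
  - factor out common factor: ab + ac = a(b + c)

-6w^2 + 3w
= 3(-2w^2 + w)    [factor out 3]
= 3w(-2w + 1)    [factor out w]

3w(-2w + 1)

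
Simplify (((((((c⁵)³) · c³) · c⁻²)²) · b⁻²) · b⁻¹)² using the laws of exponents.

b⁻⁶c⁶⁴

(((((((c⁵)³) · c³) · c⁻²)²) · b⁻²) · b⁻¹)²
= (((((((c⁵)³) · c³) · c⁻²)²) · b⁻²)²) · ((b⁻¹)²)    [power of a product]
= (((((((c⁵)³) · c³) · c⁻²)²)²) · ((b⁻²)²)) · ((b⁻¹)²)    [power of a product]
= ((((((c⁵)³) · c³) · c⁻²)⁴) · ((b⁻²)²)) · ((b⁻¹)²)    [power of a power]
= ((((((c⁵)³) · c³)⁴) · ((c⁻²)⁴)) · ((b⁻²)²)) · ((b⁻¹)²)    [power of a product]
= ((((((c⁵)³)⁴) · ((c³)⁴)) · ((c⁻²)⁴)) · ((b⁻²)²)) · ((b⁻¹)²)    [power of a product]
= (((((c⁵)¹²) · ((c³)⁴)) · ((c⁻²)⁴)) · ((b⁻²)²)) · ((b⁻¹)²)    [power of a power]
= (((c⁶⁰ · ((c³)⁴)) · ((c⁻²)⁴)) · ((b⁻²)²)) · ((b⁻¹)²)    [power of a power]
= (((c⁶⁰ · c¹²) · ((c⁻²)⁴)) · ((b⁻²)²)) · ((b⁻¹)²)    [power of a power]
= ((c⁷² · ((c⁻²)⁴)) · ((b⁻²)²)) · ((b⁻¹)²)    [product of powers]
= ((c⁷² · c⁻⁸) · ((b⁻²)²)) · ((b⁻¹)²)    [power of a power]
= (c⁶⁴ · ((b⁻²)²)) · ((b⁻¹)²)    [product of powers]
= (c⁶⁴ · b⁻⁴) · ((b⁻¹)²)    [power of a power]
= (c⁶⁴ · b⁻⁴) · b⁻²    [power of a power]
= b⁻⁶c⁶⁴    [product of powers]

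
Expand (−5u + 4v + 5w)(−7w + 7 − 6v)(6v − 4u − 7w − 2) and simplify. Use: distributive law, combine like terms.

(−5u + 4v + 5w)(−7w + 7 − 6v)(6v − 4u − 7w − 2)
= (35uw − 35u + 30uv − 28vw + 28v − 24v² − 35w² + 35w − 30vw)(6v − 4u − 7w − 2)    [distributive law]
= (35uw − 35u + 30uv − 58vw + 28v − 24v² − 35w² + 35w)(6v − 4u − 7w − 2)    [combine like terms]
= 210uvw − 140u²w − 245uw² − 70uw − 210uv + 140u² + 245uw + 70u + 180uv² − 120u²v − 210uvw − 60uv − 348v²w + 232uvw + 406vw² + 116vw + 168v² − 112uv − 196vw − 56v − 144v³ + 96uv² + 168v²w + 48v² − 210vw² + 140uw² + 245w³ + 70w² + 210vw − 140uw − 245w² − 70w    [distributive law]
= 232uvw − 140u²w − 105uw² + 35uw − 382uv + 140u² + 70u + 276uv² − 120u²v − 180v²w + 196vw² + 130vw + 216v² − 56v − 144v³ + 245w³ − 175w² − 70w    [combine like terms]

232uvw − 140u²w − 105uw² + 35uw − 382uv + 140u² + 70u + 276uv² − 120u²v − 180v²w + 196vw² + 130vw + 216v² − 56v − 144v³ + 245w³ − 175w² − 70w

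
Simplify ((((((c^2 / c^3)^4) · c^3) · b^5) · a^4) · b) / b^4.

((((((c^2 / c^3)^4) · c^3) · b^5) · a^4) · b) / b^4
= (((((((c^2)^4) / ((c^3)^4)) · c^3) · b^5) · a^4) · b) / b^4    [power of a quotient]
= (((((c^8 / ((c^3)^4)) · c^3) · b^5) · a^4) · b) / b^4    [power of a power]
= (((((c^8 / c^12) · c^3) · b^5) · a^4) · b) / b^4    [power of a power]
= ((((c^(-4) · c^3) · b^5) · a^4) · b) / b^4    [quotient of powers]
= (((c^(-1) · b^5) · a^4) · b) / b^4    [product of powers]
= a^4b^2c^(-1)    [quotient of powers; product of powers]

a^4b^2c^(-1)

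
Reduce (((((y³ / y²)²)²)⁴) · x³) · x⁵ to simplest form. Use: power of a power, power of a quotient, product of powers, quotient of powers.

x⁸·y¹⁶

(((((y³ / y²)²)²)⁴) · x³) · x⁵
= ((((y³ / y²)²)⁸) · x³) · x⁵    [power of a power]
= (((y³ / y²)¹⁶) · x³) · x⁵    [power of a power]
= ((((y³)¹⁶) / ((y²)¹⁶)) · x³) · x⁵    [power of a quotient]
= ((y⁴⁸ / ((y²)¹⁶)) · x³) · x⁵    [power of a power]
= ((y⁴⁸ / y³²) · x³) · x⁵    [power of a power]
= (y¹⁶ · x³) · x⁵    [quotient of powers]
= x⁸·y¹⁶    [product of powers]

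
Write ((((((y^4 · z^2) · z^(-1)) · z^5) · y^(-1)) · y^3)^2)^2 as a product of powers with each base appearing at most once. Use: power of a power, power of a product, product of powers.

y^24z^24

((((((y^4 · z^2) · z^(-1)) · z^5) · y^(-1)) · y^3)^2)^2
= (((((y^4 · z^2) · z^(-1)) · z^5) · y^(-1)) · y^3)^4    [power of a power]
= (((((y^4 · z^2) · z^(-1)) · z^5) · y^(-1))^4) · ((y^3)^4)    [power of a product]
= (((((y^4 · z^2) · z^(-1)) · z^5)^4) · ((y^(-1))^4)) · ((y^3)^4)    [power of a product]
= (((((y^4 · z^2) · z^(-1))^4) · ((z^5)^4)) · ((y^(-1))^4)) · ((y^3)^4)    [power of a product]
= (((((y^4 · z^2)^4) · ((z^(-1))^4)) · ((z^5)^4)) · ((y^(-1))^4)) · ((y^3)^4)    [power of a product]
= ((((((y^4)^4) · ((z^2)^4)) · ((z^(-1))^4)) · ((z^5)^4)) · ((y^(-1))^4)) · ((y^3)^4)    [power of a product]
= ((((y^16 · ((z^2)^4)) · ((z^(-1))^4)) · ((z^5)^4)) · ((y^(-1))^4)) · ((y^3)^4)    [power of a power]
= ((((y^16 · z^8) · ((z^(-1))^4)) · ((z^5)^4)) · ((y^(-1))^4)) · ((y^3)^4)    [power of a power]
= ((((y^16 · z^8) · z^(-4)) · ((z^5)^4)) · ((y^(-1))^4)) · ((y^3)^4)    [power of a power]
= ((((y^16 · z^8) · z^(-4)) · z^20) · ((y^(-1))^4)) · ((y^3)^4)    [power of a power]
= ((((y^16 · z^8) · z^(-4)) · z^20) · y^(-4)) · ((y^3)^4)    [power of a power]
= ((((y^16 · z^8) · z^(-4)) · z^20) · y^(-4)) · y^12    [power of a power]
= y^24z^24    [product of powers]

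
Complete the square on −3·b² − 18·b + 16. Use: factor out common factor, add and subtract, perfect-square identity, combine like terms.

−3(b + 3)² + 43

−3·b² − 18·b + 16
= −3(b² + 6·b) + 16    [factor out -3 from the b-terms]
= −3(b² + 6·b + 9 − 9) + 16    [add and subtract 9 inside the bracket]
= −3(b + 3)² + 27 + 16    [perfect-square identity]
= −3(b + 3)² + 43    [combine constants]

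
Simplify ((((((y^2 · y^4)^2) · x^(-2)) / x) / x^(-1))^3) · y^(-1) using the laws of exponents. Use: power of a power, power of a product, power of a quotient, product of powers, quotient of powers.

((((((y^2 · y^4)^2) · x^(-2)) / x) / x^(-1))^3) · y^(-1)
= ((((((y^2 · y^4)^2) · x^(-2)) / x)^3) / ((x^(-1))^3)) · y^(-1)    [power of a quotient]
= ((((((y^2 · y^4)^2) · x^(-2))^3) / (x^3)) / ((x^(-1))^3)) · y^(-1)    [power of a quotient]
= ((((((y^2 · y^4)^2)^3) · ((x^(-2))^3)) / (x^3)) / ((x^(-1))^3)) · y^(-1)    [power of a product]
= (((((y^2 · y^4)^6) · ((x^(-2))^3)) / (x^3)) / ((x^(-1))^3)) · y^(-1)    [power of a power]
= ((((((y^2)^6) · ((y^4)^6)) · ((x^(-2))^3)) / (x^3)) / ((x^(-1))^3)) · y^(-1)    [power of a product]
= ((((y^12 · ((y^4)^6)) · ((x^(-2))^3)) / (x^3)) / ((x^(-1))^3)) · y^(-1)    [power of a power]
= ((((y^12 · y^24) · ((x^(-2))^3)) / (x^3)) / ((x^(-1))^3)) · y^(-1)    [power of a power]
= (((y^36 · ((x^(-2))^3)) / (x^3)) / ((x^(-1))^3)) · y^(-1)    [product of powers]
= (((y^36 · x^(-6)) / (x^3)) / ((x^(-1))^3)) · y^(-1)    [power of a power]
= (((y^36 · x^(-6)) / x^3) / x^(-3)) · y^(-1)    [power of a power]
= x^(-6)·y^35    [quotient of powers; product of powers]

x^(-6)·y^35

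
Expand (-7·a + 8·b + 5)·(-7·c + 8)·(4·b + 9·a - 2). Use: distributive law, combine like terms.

-308·a·b·c + 441·a²·c - 413·a·c + 352·a·b - 504·a² + 472·a - 224·b²·c - 28·b·c + 256·b² + 32·b + 70·c - 80

(-7·a + 8·b + 5)·(-7·c + 8)·(4·b + 9·a - 2)
= (49·a·c - 56·a - 56·b·c + 64·b - 35·c + 40)·(4·b + 9·a - 2)    [distributive law]
= 196·a·b·c + 441·a²·c - 98·a·c - 224·a·b - 504·a² + 112·a - 224·b²·c - 504·a·b·c + 112·b·c + 256·b² + 576·a·b - 128·b - 140·b·c - 315·a·c + 70·c + 160·b + 360·a - 80    [distributive law]
= -308·a·b·c + 441·a²·c - 413·a·c + 352·a·b - 504·a² + 472·a - 224·b²·c - 28·b·c + 256·b² + 32·b + 70·c - 80    [combine like terms]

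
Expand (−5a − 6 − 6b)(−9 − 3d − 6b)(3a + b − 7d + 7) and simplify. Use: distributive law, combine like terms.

135a² + 525ab − 156ad + 477a + 45a²d − 141abd − 105ad² + 90a²b + 138ab² + 684b − 252d + 378 − 486bd − 126d² + 342b² − 234b²d − 126bd² + 36b³

(−5a − 6 − 6b)(−9 − 3d − 6b)(3a + b − 7d + 7)
= (45a + 15ad + 30ab + 54 + 18d + 36b + 54b + 18bd + 36b²)(3a + b − 7d + 7)    [distributive law]
= (45a + 15ad + 30ab + 54 + 18d + 90b + 18bd + 36b²)(3a + b − 7d + 7)    [combine like terms]
= 135a² + 45ab − 315ad + 315a + 45a²d + 15abd − 105ad² + 105ad + 90a²b + 30ab² − 210abd + 210ab + 162a + 54b − 378d + 378 + 54ad + 18bd − 126d² + 126d + 270ab + 90b² − 630bd + 630b + 54abd + 18b²d − 126bd² + 126bd + 108ab² + 36b³ − 252b²d + 252b²    [distributive law]
= 135a² + 525ab − 156ad + 477a + 45a²d − 141abd − 105ad² + 90a²b + 138ab² + 684b − 252d + 378 − 486bd − 126d² + 342b² − 234b²d − 126bd² + 36b³    [combine like terms]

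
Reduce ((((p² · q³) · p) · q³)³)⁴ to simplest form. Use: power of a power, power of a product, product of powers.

((((p² · q³) · p) · q³)³)⁴
= (((p² · q³) · p) · q³)¹²    [power of a power]
= (((p² · q³) · p)¹²) · ((q³)¹²)    [power of a product]
= (((p² · q³)¹²) · (p¹²)) · ((q³)¹²)    [power of a product]
= ((((p²)¹²) · ((q³)¹²)) · (p¹²)) · ((q³)¹²)    [power of a product]
= ((p²⁴ · ((q³)¹²)) · (p¹²)) · ((q³)¹²)    [power of a power]
= ((p²⁴ · q³⁶) · (p¹²)) · ((q³)¹²)    [power of a power]
= ((p²⁴ · q³⁶) · p¹²) · q³⁶    [power of a power]
= p³⁶·q⁷²    [product of powers]

p³⁶·q⁷²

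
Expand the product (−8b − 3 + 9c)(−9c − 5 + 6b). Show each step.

(−8b − 3 + 9c)(−9c − 5 + 6b)
= 72bc + 40b − 48b^2 + 27c + 15 − 18b − 81c^2 − 45c + 54bc    [distributive law]
= 126bc + 22b − 48b^2 − 18c + 15 − 81c^2    [combine like terms]

126bc + 22b − 48b^2 − 18c + 15 − 81c^2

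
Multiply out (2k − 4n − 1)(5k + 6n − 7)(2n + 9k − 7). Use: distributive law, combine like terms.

(2k − 4n − 1)(5k + 6n − 7)(2n + 9k − 7)
= (10k^2 + 12kn − 14k − 20kn − 24n^2 + 28n − 5k − 6n + 7)(2n + 9k − 7)    [distributive law]
= (10k^2 − 8kn − 19k − 24n^2 + 22n + 7)(2n + 9k − 7)    [combine like terms]
= 20k^2n + 90k^3 − 70k^2 − 16kn^2 − 72k^2n + 56kn − 38kn − 171k^2 + 133k − 48n^3 − 216kn^2 + 168n^2 + 44n^2 + 198kn − 154n + 14n + 63k − 49    [distributive law]
= −52k^2n + 90k^3 − 241k^2 − 232kn^2 + 216kn + 196k − 48n^3 + 212n^2 − 140n − 49    [combine like terms]

−52k^2n + 90k^3 − 241k^2 − 232kn^2 + 216kn + 196k − 48n^3 + 212n^2 − 140n − 49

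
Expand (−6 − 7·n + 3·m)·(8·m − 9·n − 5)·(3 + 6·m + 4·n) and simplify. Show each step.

−9·m − 306·m^2 + 33·m·n + 387·n + 545·n^2 + 90 − 402·m^2·n + 46·m·n^2 + 252·n^3 + 144·m^3

(−6 − 7·n + 3·m)·(8·m − 9·n − 5)·(3 + 6·m + 4·n)
= (−48·m + 54·n + 30 − 56·m·n + 63·n^2 + 35·n + 24·m^2 − 27·m·n − 15·m)·(3 + 6·m + 4·n)    [distributive law]
= (−63·m + 89·n + 30 − 83·m·n + 63·n^2 + 24·m^2)·(3 + 6·m + 4·n)    [combine like terms]
= −189·m − 378·m^2 − 252·m·n + 267·n + 534·m·n + 356·n^2 + 90 + 180·m + 120·n − 249·m·n − 498·m^2·n − 332·m·n^2 + 189·n^2 + 378·m·n^2 + 252·n^3 + 72·m^2 + 144·m^3 + 96·m^2·n    [distributive law]
= −9·m − 306·m^2 + 33·m·n + 387·n + 545·n^2 + 90 − 402·m^2·n + 46·m·n^2 + 252·n^3 + 144·m^3    [combine like terms]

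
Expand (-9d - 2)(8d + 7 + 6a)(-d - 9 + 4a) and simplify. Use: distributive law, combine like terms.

72d^3 + 727d^2 - 234ad^2 + 725d + 182ad - 216a^2d + 126 + 52a - 48a^2

(-9d - 2)(8d + 7 + 6a)(-d - 9 + 4a)
= (-72d^2 - 63d - 54ad - 16d - 14 - 12a)(-d - 9 + 4a)    [distributive law]
= (-72d^2 - 79d - 54ad - 14 - 12a)(-d - 9 + 4a)    [combine like terms]
= 72d^3 + 648d^2 - 288ad^2 + 79d^2 + 711d - 316ad + 54ad^2 + 486ad - 216a^2d + 14d + 126 - 56a + 12ad + 108a - 48a^2    [distributive law]
= 72d^3 + 727d^2 - 234ad^2 + 725d + 182ad - 216a^2d + 126 + 52a - 48a^2    [combine like terms]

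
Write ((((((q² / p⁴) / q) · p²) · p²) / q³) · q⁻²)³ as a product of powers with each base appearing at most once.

((((((q² / p⁴) / q) · p²) · p²) / q³) · q⁻²)³
= ((((((q² / p⁴) / q) · p²) · p²) / q³)³) · ((q⁻²)³)    [power of a product]
= ((((((q² / p⁴) / q) · p²) · p²)³) / ((q³)³)) · ((q⁻²)³)    [power of a quotient]
= ((((((q² / p⁴) / q) · p²)³) · ((p²)³)) / ((q³)³)) · ((q⁻²)³)    [power of a product]
= ((((((q² / p⁴) / q)³) · ((p²)³)) · ((p²)³)) / ((q³)³)) · ((q⁻²)³)    [power of a product]
= ((((((q² / p⁴)³) / (q³)) · ((p²)³)) · ((p²)³)) / ((q³)³)) · ((q⁻²)³)    [power of a quotient]
= (((((((q²)³) / ((p⁴)³)) / (q³)) · ((p²)³)) · ((p²)³)) / ((q³)³)) · ((q⁻²)³)    [power of a quotient]
= (((((q⁶ / ((p⁴)³)) / (q³)) · ((p²)³)) · ((p²)³)) / ((q³)³)) · ((q⁻²)³)    [power of a power]
= (((((q⁶ / p¹²) / (q³)) · ((p²)³)) · ((p²)³)) / ((q³)³)) · ((q⁻²)³)    [power of a power]
= (((((q⁶ / p¹²) / q³) · p⁶) · ((p²)³)) / ((q³)³)) · ((q⁻²)³)    [power of a power]
= (((((q⁶ / p¹²) / q³) · p⁶) · p⁶) / ((q³)³)) · ((q⁻²)³)    [power of a power]
= (((((q⁶ / p¹²) / q³) · p⁶) · p⁶) / q⁹) · ((q⁻²)³)    [power of a power]
= (((((q⁶ / p¹²) / q³) · p⁶) · p⁶) / q⁹) · q⁻⁶    [power of a power]
= q⁻¹²    [quotient of powers; product of powers]

q⁻¹²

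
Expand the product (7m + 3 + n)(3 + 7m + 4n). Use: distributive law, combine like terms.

(7m + 3 + n)(3 + 7m + 4n)
= 21m + 49m^2 + 28mn + 9 + 21m + 12n + 3n + 7mn + 4n^2    [distributive law]
= 42m + 49m^2 + 35mn + 9 + 15n + 4n^2    [combine like terms]

42m + 49m^2 + 35mn + 9 + 15n + 4n^2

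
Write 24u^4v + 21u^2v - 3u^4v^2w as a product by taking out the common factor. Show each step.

24u^4v + 21u^2v - 3u^4v^2w
= 3(8u^4v + 7u^2v - u^4v^2w)    [factor out 3]
= 3u^2v(8u^2 + 7 - u^2vw)    [factor out u^2v]

3u^2v(8u^2 + 7 - u^2vw)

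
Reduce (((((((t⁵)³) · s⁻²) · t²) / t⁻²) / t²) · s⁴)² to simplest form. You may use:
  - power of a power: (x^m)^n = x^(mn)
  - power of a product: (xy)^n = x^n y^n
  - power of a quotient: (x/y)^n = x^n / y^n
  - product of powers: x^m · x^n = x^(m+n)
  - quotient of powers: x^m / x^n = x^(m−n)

s⁴t³⁴

(((((((t⁵)³) · s⁻²) · t²) / t⁻²) / t²) · s⁴)²
= (((((((t⁵)³) · s⁻²) · t²) / t⁻²) / t²)²) · ((s⁴)²)    [power of a product]
= (((((((t⁵)³) · s⁻²) · t²) / t⁻²)²) / ((t²)²)) · ((s⁴)²)    [power of a quotient]
= (((((((t⁵)³) · s⁻²) · t²)²) / ((t⁻²)²)) / ((t²)²)) · ((s⁴)²)    [power of a quotient]
= (((((((t⁵)³) · s⁻²)²) · ((t²)²)) / ((t⁻²)²)) / ((t²)²)) · ((s⁴)²)    [power of a product]
= (((((((t⁵)³)²) · ((s⁻²)²)) · ((t²)²)) / ((t⁻²)²)) / ((t²)²)) · ((s⁴)²)    [power of a product]
= ((((((t⁵)⁶) · ((s⁻²)²)) · ((t²)²)) / ((t⁻²)²)) / ((t²)²)) · ((s⁴)²)    [power of a power]
= ((((t³⁰ · ((s⁻²)²)) · ((t²)²)) / ((t⁻²)²)) / ((t²)²)) · ((s⁴)²)    [power of a power]
= ((((t³⁰ · s⁻⁴) · ((t²)²)) / ((t⁻²)²)) / ((t²)²)) · ((s⁴)²)    [power of a power]
= ((((t³⁰ · s⁻⁴) · t⁴) / ((t⁻²)²)) / ((t²)²)) · ((s⁴)²)    [power of a power]
= ((((t³⁰ · s⁻⁴) · t⁴) / t⁻⁴) / ((t²)²)) · ((s⁴)²)    [power of a power]
= ((((t³⁰ · s⁻⁴) · t⁴) / t⁻⁴) / t⁴) · ((s⁴)²)    [power of a power]
= ((((t³⁰ · s⁻⁴) · t⁴) / t⁻⁴) / t⁴) · s⁸    [power of a power]
= s⁴t³⁴    [quotient of powers; product of powers]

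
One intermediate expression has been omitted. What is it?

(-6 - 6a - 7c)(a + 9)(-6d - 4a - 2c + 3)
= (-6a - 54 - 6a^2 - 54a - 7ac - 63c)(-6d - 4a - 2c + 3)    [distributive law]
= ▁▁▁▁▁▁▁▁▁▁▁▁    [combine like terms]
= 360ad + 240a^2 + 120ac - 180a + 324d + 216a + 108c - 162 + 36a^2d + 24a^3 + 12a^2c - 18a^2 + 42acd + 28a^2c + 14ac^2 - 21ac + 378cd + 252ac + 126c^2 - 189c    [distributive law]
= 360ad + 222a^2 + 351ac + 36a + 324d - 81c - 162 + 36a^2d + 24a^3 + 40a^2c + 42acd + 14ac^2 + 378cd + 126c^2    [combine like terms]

After combine like terms, the bracketed line is:

(-60a - 54 - 6a^2 - 7ac - 63c)(-6d - 4a - 2c + 3)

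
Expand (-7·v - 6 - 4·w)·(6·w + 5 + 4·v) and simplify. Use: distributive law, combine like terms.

-58·v·w - 59·v - 28·v² - 56·w - 30 - 24·w²

(-7·v - 6 - 4·w)·(6·w + 5 + 4·v)
= -42·v·w - 35·v - 28·v² - 36·w - 30 - 24·v - 24·w² - 20·w - 16·v·w    [distributive law]
= -58·v·w - 59·v - 28·v² - 56·w - 30 - 24·w²    [combine like terms]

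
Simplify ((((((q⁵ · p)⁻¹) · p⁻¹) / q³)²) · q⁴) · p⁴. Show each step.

q⁻¹²

((((((q⁵ · p)⁻¹) · p⁻¹) / q³)²) · q⁴) · p⁴
= ((((((q⁵ · p)⁻¹) · p⁻¹)²) / ((q³)²)) · q⁴) · p⁴    [power of a quotient]
= ((((((q⁵ · p)⁻¹)²) · ((p⁻¹)²)) / ((q³)²)) · q⁴) · p⁴    [power of a product]
= (((((q⁵ · p)⁻²) · ((p⁻¹)²)) / ((q³)²)) · q⁴) · p⁴    [power of a power]
= ((((((q⁵)⁻²) · (p⁻²)) · ((p⁻¹)²)) / ((q³)²)) · q⁴) · p⁴    [power of a product]
= ((((q⁻¹⁰ · (p⁻²)) · ((p⁻¹)²)) / ((q³)²)) · q⁴) · p⁴    [power of a power]
= ((((q⁻¹⁰ · p⁻²) · p⁻²) / ((q³)²)) · q⁴) · p⁴    [power of a power]
= ((((q⁻¹⁰ · p⁻²) · p⁻²) / q⁶) · q⁴) · p⁴    [power of a power]
= q⁻¹²    [quotient of powers; product of powers]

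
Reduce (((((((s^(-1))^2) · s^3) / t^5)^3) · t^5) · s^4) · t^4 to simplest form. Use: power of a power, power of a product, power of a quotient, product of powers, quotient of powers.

(((((((s^(-1))^2) · s^3) / t^5)^3) · t^5) · s^4) · t^4
= (((((((s^(-1))^2) · s^3)^3) / ((t^5)^3)) · t^5) · s^4) · t^4    [power of a quotient]
= (((((((s^(-1))^2)^3) · ((s^3)^3)) / ((t^5)^3)) · t^5) · s^4) · t^4    [power of a product]
= ((((((s^(-1))^6) · ((s^3)^3)) / ((t^5)^3)) · t^5) · s^4) · t^4    [power of a power]
= ((((s^(-6) · ((s^3)^3)) / ((t^5)^3)) · t^5) · s^4) · t^4    [power of a power]
= ((((s^(-6) · s^9) / ((t^5)^3)) · t^5) · s^4) · t^4    [power of a power]
= (((s^3 / ((t^5)^3)) · t^5) · s^4) · t^4    [product of powers]
= (((s^3 / t^15) · t^5) · s^4) · t^4    [power of a power]
= s^7t^(-6)    [quotient of powers; product of powers]

s^7t^(-6)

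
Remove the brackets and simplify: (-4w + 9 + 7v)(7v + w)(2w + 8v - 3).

-74vw^2 - 70v^2w + 261vw - 8w^3 + 30w^2 + 357v^2 - 189v - 27w + 392v^3

(-4w + 9 + 7v)(7v + w)(2w + 8v - 3)
= (-28vw - 4w^2 + 63v + 9w + 49v^2 + 7vw)(2w + 8v - 3)    [distributive law]
= (-21vw - 4w^2 + 63v + 9w + 49v^2)(2w + 8v - 3)    [combine like terms]
= -42vw^2 - 168v^2w + 63vw - 8w^3 - 32vw^2 + 12w^2 + 126vw + 504v^2 - 189v + 18w^2 + 72vw - 27w + 98v^2w + 392v^3 - 147v^2    [distributive law]
= -74vw^2 - 70v^2w + 261vw - 8w^3 + 30w^2 + 357v^2 - 189v - 27w + 392v^3    [combine like terms]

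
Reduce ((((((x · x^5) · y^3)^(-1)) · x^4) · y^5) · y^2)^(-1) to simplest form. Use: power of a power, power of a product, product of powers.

x^2y^(-4)

((((((x · x^5) · y^3)^(-1)) · x^4) · y^5) · y^2)^(-1)
= ((((((x · x^5) · y^3)^(-1)) · x^4) · y^5)^(-1)) · ((y^2)^(-1))    [power of a product]
= ((((((x · x^5) · y^3)^(-1)) · x^4)^(-1)) · ((y^5)^(-1))) · ((y^2)^(-1))    [power of a product]
= ((((((x · x^5) · y^3)^(-1))^(-1)) · ((x^4)^(-1))) · ((y^5)^(-1))) · ((y^2)^(-1))    [power of a product]
= (((((x · x^5) · y^3)^1) · ((x^4)^(-1))) · ((y^5)^(-1))) · ((y^2)^(-1))    [power of a power]
= (((((x · x^5)^1) · ((y^3)^1)) · ((x^4)^(-1))) · ((y^5)^(-1))) · ((y^2)^(-1))    [power of a product]
= (((((x^1) · ((x^5)^1)) · ((y^3)^1)) · ((x^4)^(-1))) · ((y^5)^(-1))) · ((y^2)^(-1))    [power of a product]
= ((((x · ((x^5)^1)) · ((y^3)^1)) · ((x^4)^(-1))) · ((y^5)^(-1))) · ((y^2)^(-1))    [power of a power]
= ((((x · x^5) · ((y^3)^1)) · ((x^4)^(-1))) · ((y^5)^(-1))) · ((y^2)^(-1))    [power of a power]
= (((x^6 · ((y^3)^1)) · ((x^4)^(-1))) · ((y^5)^(-1))) · ((y^2)^(-1))    [product of powers]
= (((x^6 · y^3) · ((x^4)^(-1))) · ((y^5)^(-1))) · ((y^2)^(-1))    [power of a power]
= (((x^6 · y^3) · x^(-4)) · ((y^5)^(-1))) · ((y^2)^(-1))    [power of a power]
= (((x^6 · y^3) · x^(-4)) · y^(-5)) · ((y^2)^(-1))    [power of a power]
= (((x^6 · y^3) · x^(-4)) · y^(-5)) · y^(-2)    [power of a power]
= x^2y^(-4)    [product of powers]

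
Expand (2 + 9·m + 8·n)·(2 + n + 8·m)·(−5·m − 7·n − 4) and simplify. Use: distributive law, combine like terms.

(2 + 9·m + 8·n)·(2 + n + 8·m)·(−5·m − 7·n − 4)
= (4 + 2·n + 16·m + 18·m + 9·m·n + 72·m^2 + 16·n + 8·n^2 + 64·m·n)·(−5·m − 7·n − 4)    [distributive law]
= (4 + 18·n + 34·m + 73·m·n + 72·m^2 + 8·n^2)·(−5·m − 7·n − 4)    [combine like terms]
= −20·m − 28·n − 16 − 90·m·n − 126·n^2 − 72·n − 170·m^2 − 238·m·n − 136·m − 365·m^2·n − 511·m·n^2 − 292·m·n − 360·m^3 − 504·m^2·n − 288·m^2 − 40·m·n^2 − 56·n^3 − 32·n^2    [distributive law]
= −156·m − 100·n − 16 − 620·m·n − 158·n^2 − 458·m^2 − 869·m^2·n − 551·m·n^2 − 360·m^3 − 56·n^3    [combine like terms]

−156·m − 100·n − 16 − 620·m·n − 158·n^2 − 458·m^2 − 869·m^2·n − 551·m·n^2 − 360·m^3 − 56·n^3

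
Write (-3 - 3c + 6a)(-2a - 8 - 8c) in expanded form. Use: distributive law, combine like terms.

-42a + 24 + 48c - 42ac + 24c^2 - 12a^2

(-3 - 3c + 6a)(-2a - 8 - 8c)
= 6a + 24 + 24c + 6ac + 24c + 24c^2 - 12a^2 - 48a - 48ac    [distributive law]
= -42a + 24 + 48c - 42ac + 24c^2 - 12a^2    [combine like terms]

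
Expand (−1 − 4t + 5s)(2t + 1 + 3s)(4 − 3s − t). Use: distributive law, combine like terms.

−23t + 8st − 26t^2 − 4 + 11s + 54s^2 + 26st^2 + 8t^3 − 9s^2t − 45s^3

(−1 − 4t + 5s)(2t + 1 + 3s)(4 − 3s − t)
= (−2t − 1 − 3s − 8t^2 − 4t − 12st + 10st + 5s + 15s^2)(4 − 3s − t)    [distributive law]
= (−6t − 1 + 2s − 8t^2 − 2st + 15s^2)(4 − 3s − t)    [combine like terms]
= −24t + 18st + 6t^2 − 4 + 3s + t + 8s − 6s^2 − 2st − 32t^2 + 24st^2 + 8t^3 − 8st + 6s^2t + 2st^2 + 60s^2 − 45s^3 − 15s^2t    [distributive law]
= −23t + 8st − 26t^2 − 4 + 11s + 54s^2 + 26st^2 + 8t^3 − 9s^2t − 45s^3    [combine like terms]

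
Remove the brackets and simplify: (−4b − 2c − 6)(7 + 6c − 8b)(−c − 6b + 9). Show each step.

208bc + 168b^2 + 432b + 80bc^2 + 16b^2c − 192b^3 − 58c^2 − 408c + 12c^3 − 378

(−4b − 2c − 6)(7 + 6c − 8b)(−c − 6b + 9)
= (−28b − 24bc + 32b^2 − 14c − 12c^2 + 16bc − 42 − 36c + 48b)(−c − 6b + 9)    [distributive law]
= (20b − 8bc + 32b^2 − 50c − 12c^2 − 42)(−c − 6b + 9)    [combine like terms]
= −20bc − 120b^2 + 180b + 8bc^2 + 48b^2c − 72bc − 32b^2c − 192b^3 + 288b^2 + 50c^2 + 300bc − 450c + 12c^3 + 72bc^2 − 108c^2 + 42c + 252b − 378    [distributive law]
= 208bc + 168b^2 + 432b + 80bc^2 + 16b^2c − 192b^3 − 58c^2 − 408c + 12c^3 − 378    [combine like terms]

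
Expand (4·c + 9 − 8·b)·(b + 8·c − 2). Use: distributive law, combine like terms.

(4·c + 9 − 8·b)·(b + 8·c − 2)
= 4·b·c + 32·c^2 − 8·c + 9·b + 72·c − 18 − 8·b^2 − 64·b·c + 16·b    [distributive law]
= −60·b·c + 32·c^2 + 64·c + 25·b − 18 − 8·b^2    [combine like terms]

−60·b·c + 32·c^2 + 64·c + 25·b − 18 − 8·b^2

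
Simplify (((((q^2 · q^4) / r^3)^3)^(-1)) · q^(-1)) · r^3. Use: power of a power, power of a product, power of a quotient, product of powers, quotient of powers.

q^(-19)r^12

(((((q^2 · q^4) / r^3)^3)^(-1)) · q^(-1)) · r^3
= ((((q^2 · q^4) / r^3)^(-3)) · q^(-1)) · r^3    [power of a power]
= ((((q^2 · q^4)^(-3)) / ((r^3)^(-3))) · q^(-1)) · r^3    [power of a quotient]
= (((((q^2)^(-3)) · ((q^4)^(-3))) / ((r^3)^(-3))) · q^(-1)) · r^3    [power of a product]
= (((q^(-6) · ((q^4)^(-3))) / ((r^3)^(-3))) · q^(-1)) · r^3    [power of a power]
= (((q^(-6) · q^(-12)) / ((r^3)^(-3))) · q^(-1)) · r^3    [power of a power]
= ((q^(-18) / ((r^3)^(-3))) · q^(-1)) · r^3    [product of powers]
= ((q^(-18) / r^(-9)) · q^(-1)) · r^3    [power of a power]
= q^(-19)r^12    [quotient of powers; product of powers]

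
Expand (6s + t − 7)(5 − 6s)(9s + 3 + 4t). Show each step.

540s² − 99s + 315st − 324s³ − 198s²t − 125t + 20t² − 24st² − 105

(6s + t − 7)(5 − 6s)(9s + 3 + 4t)
= (30s − 36s² + 5t − 6st − 35 + 42s)(9s + 3 + 4t)    [distributive law]
= (72s − 36s² + 5t − 6st − 35)(9s + 3 + 4t)    [combine like terms]
= 648s² + 216s + 288st − 324s³ − 108s² − 144s²t + 45st + 15t + 20t² − 54s²t − 18st − 24st² − 315s − 105 − 140t    [distributive law]
= 540s² − 99s + 315st − 324s³ − 198s²t − 125t + 20t² − 24st² − 105    [combine like terms]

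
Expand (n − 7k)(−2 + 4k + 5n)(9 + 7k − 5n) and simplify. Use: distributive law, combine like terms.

−18n − 363kn + 55n^2 − 77k^2n + 190kn^2 − 25n^3 + 126k − 154k^2 − 196k^3

(n − 7k)(−2 + 4k + 5n)(9 + 7k − 5n)
= (−2n + 4kn + 5n^2 + 14k − 28k^2 − 35kn)(9 + 7k − 5n)    [distributive law]
= (−2n − 31kn + 5n^2 + 14k − 28k^2)(9 + 7k − 5n)    [combine like terms]
= −18n − 14kn + 10n^2 − 279kn − 217k^2n + 155kn^2 + 45n^2 + 35kn^2 − 25n^3 + 126k + 98k^2 − 70kn − 252k^2 − 196k^3 + 140k^2n    [distributive law]
= −18n − 363kn + 55n^2 − 77k^2n + 190kn^2 − 25n^3 + 126k − 154k^2 − 196k^3    [combine like terms]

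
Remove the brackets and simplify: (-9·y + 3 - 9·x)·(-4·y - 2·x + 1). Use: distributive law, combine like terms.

36·y^2 + 54·x·y - 21·y - 15·x + 3 + 18·x^2

(-9·y + 3 - 9·x)·(-4·y - 2·x + 1)
= 36·y^2 + 18·x·y - 9·y - 12·y - 6·x + 3 + 36·x·y + 18·x^2 - 9·x    [distributive law]
= 36·y^2 + 54·x·y - 21·y - 15·x + 3 + 18·x^2    [combine like terms]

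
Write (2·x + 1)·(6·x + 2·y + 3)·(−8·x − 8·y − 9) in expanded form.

−96·x³ − 128·x²·y − 204·x² − 32·x·y² − 148·x·y − 132·x − 16·y² − 42·y − 27

(2·x + 1)·(6·x + 2·y + 3)·(−8·x − 8·y − 9)
= (12·x² + 4·x·y + 6·x + 6·x + 2·y + 3)·(−8·x − 8·y − 9)    [distributive law]
= (12·x² + 4·x·y + 12·x + 2·y + 3)·(−8·x − 8·y − 9)    [combine like terms]
= −96·x³ − 96·x²·y − 108·x² − 32·x²·y − 32·x·y² − 36·x·y − 96·x² − 96·x·y − 108·x − 16·x·y − 16·y² − 18·y − 24·x − 24·y − 27    [distributive law]
= −96·x³ − 128·x²·y − 204·x² − 32·x·y² − 148·x·y − 132·x − 16·y² − 42·y − 27    [combine like terms]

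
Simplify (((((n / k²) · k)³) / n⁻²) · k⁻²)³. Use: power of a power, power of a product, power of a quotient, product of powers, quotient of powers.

k⁻¹⁵n¹⁵

(((((n / k²) · k)³) / n⁻²) · k⁻²)³
= (((((n / k²) · k)³) / n⁻²)³) · ((k⁻²)³)    [power of a product]
= (((((n / k²) · k)³)³) / ((n⁻²)³)) · ((k⁻²)³)    [power of a quotient]
= ((((n / k²) · k)⁹) / ((n⁻²)³)) · ((k⁻²)³)    [power of a power]
= ((((n / k²)⁹) · (k⁹)) / ((n⁻²)³)) · ((k⁻²)³)    [power of a product]
= ((((n⁹) / ((k²)⁹)) · (k⁹)) / ((n⁻²)³)) · ((k⁻²)³)    [power of a quotient]
= (((n⁹ / k¹⁸) · (k⁹)) / ((n⁻²)³)) · ((k⁻²)³)    [power of a power]
= (((n⁹ / k¹⁸) · k⁹) / n⁻⁶) · ((k⁻²)³)    [power of a power]
= (((n⁹ / k¹⁸) · k⁹) / n⁻⁶) · k⁻⁶    [power of a power]
= k⁻¹⁵n¹⁵    [quotient of powers; product of powers]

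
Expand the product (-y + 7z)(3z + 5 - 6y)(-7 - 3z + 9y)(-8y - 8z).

(-y + 7z)(3z + 5 - 6y)(-7 - 3z + 9y)(-8y - 8z)
= (-3yz - 5y + 6y² + 21z² + 35z - 42yz)(-7 - 3z + 9y)(-8y - 8z)    [distributive law]
= (-45yz - 5y + 6y² + 21z² + 35z)(-7 - 3z + 9y)(-8y - 8z)    [combine like terms]
= (315yz + 135yz² - 405y²z + 35y + 15yz - 45y² - 42y² - 18y²z + 54y³ - 147z² - 63z³ + 189yz² - 245z - 105z² + 315yz)(-8y - 8z)    [distributive law]
= (645yz + 324yz² - 423y²z + 35y - 87y² + 54y³ - 252z² - 63z³ - 245z)(-8y - 8z)    [combine like terms]
= -5160y²z - 5160yz² - 2592y²z² - 2592yz³ + 3384y³z + 3384y²z² - 280y² - 280yz + 696y³ + 696y²z - 432y⁴ - 432y³z + 2016yz² + 2016z³ + 504yz³ + 504z⁴ + 1960yz + 1960z²    [distributive law]
= -4464y²z - 3144yz² + 792y²z² - 2088yz³ + 2952y³z - 280y² + 1680yz + 696y³ - 432y⁴ + 2016z³ + 504z⁴ + 1960z²    [combine like terms]

-4464y²z - 3144yz² + 792y²z² - 2088yz³ + 2952y³z - 280y² + 1680yz + 696y³ - 432y⁴ + 2016z³ + 504z⁴ + 1960z²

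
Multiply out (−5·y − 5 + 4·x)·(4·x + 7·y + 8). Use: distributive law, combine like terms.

8·x·y − 35·y² − 75·y + 12·x − 40 + 16·x²

(−5·y − 5 + 4·x)·(4·x + 7·y + 8)
= −20·x·y − 35·y² − 40·y − 20·x − 35·y − 40 + 16·x² + 28·x·y + 32·x    [distributive law]
= 8·x·y − 35·y² − 75·y + 12·x − 40 + 16·x²    [combine like terms]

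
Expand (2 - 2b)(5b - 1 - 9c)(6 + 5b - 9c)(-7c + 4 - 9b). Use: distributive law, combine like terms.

(2 - 2b)(5b - 1 - 9c)(6 + 5b - 9c)(-7c + 4 - 9b)
= (10b - 2 - 18c - 10b² + 2b + 18bc)(6 + 5b - 9c)(-7c + 4 - 9b)    [distributive law]
= (12b - 2 - 18c - 10b² + 18bc)(6 + 5b - 9c)(-7c + 4 - 9b)    [combine like terms]
= (72b + 60b² - 108bc - 12 - 10b + 18c - 108c - 90bc + 162c² - 60b² - 50b³ + 90b²c + 108bc + 90b²c - 162bc²)(-7c + 4 - 9b)    [distributive law]
= (62b - 90bc - 12 - 90c + 162c² - 50b³ + 180b²c - 162bc²)(-7c + 4 - 9b)    [combine like terms]
= -434bc + 248b - 558b² + 630bc² - 360bc + 810b²c + 84c - 48 + 108b + 630c² - 360c + 810bc - 1134c³ + 648c² - 1458bc² + 350b³c - 200b³ + 450b⁴ - 1260b²c² + 720b²c - 1620b³c + 1134bc³ - 648bc² + 1458b²c²    [distributive law]
= 16bc + 356b - 558b² - 1476bc² + 1530b²c - 276c - 48 + 1278c² - 1134c³ - 1270b³c - 200b³ + 450b⁴ + 198b²c² + 1134bc³    [combine like terms]

16bc + 356b - 558b² - 1476bc² + 1530b²c - 276c - 48 + 1278c² - 1134c³ - 1270b³c - 200b³ + 450b⁴ + 198b²c² + 1134bc³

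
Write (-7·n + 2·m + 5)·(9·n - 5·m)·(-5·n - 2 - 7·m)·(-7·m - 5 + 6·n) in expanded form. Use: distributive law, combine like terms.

-1149·m·n³ - 2169·n³ + 1890·n⁴ - 1963·m·n² - 45·n² - 3158·m²·n² + 4847·m²·n + 2410·m·n + 2667·m³·n - 1715·m³ - 1325·m² - 490·m⁴ + 450·n - 250·m

(-7·n + 2·m + 5)·(9·n - 5·m)·(-5·n - 2 - 7·m)·(-7·m - 5 + 6·n)
= (-63·n² + 35·m·n + 18·m·n - 10·m² + 45·n - 25·m)·(-5·n - 2 - 7·m)·(-7·m - 5 + 6·n)    [distributive law]
= (-63·n² + 53·m·n - 10·m² + 45·n - 25·m)·(-5·n - 2 - 7·m)·(-7·m - 5 + 6·n)    [combine like terms]
= (315·n³ + 126·n² + 441·m·n² - 265·m·n² - 106·m·n - 371·m²·n + 50·m²·n + 20·m² + 70·m³ - 225·n² - 90·n - 315·m·n + 125·m·n + 50·m + 175·m²)·(-7·m - 5 + 6·n)    [distributive law]
= (315·n³ - 99·n² + 176·m·n² - 296·m·n - 321·m²·n + 195·m² + 70·m³ - 90·n + 50·m)·(-7·m - 5 + 6·n)    [combine like terms]
= -2205·m·n³ - 1575·n³ + 1890·n⁴ + 693·m·n² + 495·n² - 594·n³ - 1232·m²·n² - 880·m·n² + 1056·m·n³ + 2072·m²·n + 1480·m·n - 1776·m·n² + 2247·m³·n + 1605·m²·n - 1926·m²·n² - 1365·m³ - 975·m² + 1170·m²·n - 490·m⁴ - 350·m³ + 420·m³·n + 630·m·n + 450·n - 540·n² - 350·m² - 250·m + 300·m·n    [distributive law]
= -1149·m·n³ - 2169·n³ + 1890·n⁴ - 1963·m·n² - 45·n² - 3158·m²·n² + 4847·m²·n + 2410·m·n + 2667·m³·n - 1715·m³ - 1325·m² - 490·m⁴ + 450·n - 250·m    [combine like terms]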